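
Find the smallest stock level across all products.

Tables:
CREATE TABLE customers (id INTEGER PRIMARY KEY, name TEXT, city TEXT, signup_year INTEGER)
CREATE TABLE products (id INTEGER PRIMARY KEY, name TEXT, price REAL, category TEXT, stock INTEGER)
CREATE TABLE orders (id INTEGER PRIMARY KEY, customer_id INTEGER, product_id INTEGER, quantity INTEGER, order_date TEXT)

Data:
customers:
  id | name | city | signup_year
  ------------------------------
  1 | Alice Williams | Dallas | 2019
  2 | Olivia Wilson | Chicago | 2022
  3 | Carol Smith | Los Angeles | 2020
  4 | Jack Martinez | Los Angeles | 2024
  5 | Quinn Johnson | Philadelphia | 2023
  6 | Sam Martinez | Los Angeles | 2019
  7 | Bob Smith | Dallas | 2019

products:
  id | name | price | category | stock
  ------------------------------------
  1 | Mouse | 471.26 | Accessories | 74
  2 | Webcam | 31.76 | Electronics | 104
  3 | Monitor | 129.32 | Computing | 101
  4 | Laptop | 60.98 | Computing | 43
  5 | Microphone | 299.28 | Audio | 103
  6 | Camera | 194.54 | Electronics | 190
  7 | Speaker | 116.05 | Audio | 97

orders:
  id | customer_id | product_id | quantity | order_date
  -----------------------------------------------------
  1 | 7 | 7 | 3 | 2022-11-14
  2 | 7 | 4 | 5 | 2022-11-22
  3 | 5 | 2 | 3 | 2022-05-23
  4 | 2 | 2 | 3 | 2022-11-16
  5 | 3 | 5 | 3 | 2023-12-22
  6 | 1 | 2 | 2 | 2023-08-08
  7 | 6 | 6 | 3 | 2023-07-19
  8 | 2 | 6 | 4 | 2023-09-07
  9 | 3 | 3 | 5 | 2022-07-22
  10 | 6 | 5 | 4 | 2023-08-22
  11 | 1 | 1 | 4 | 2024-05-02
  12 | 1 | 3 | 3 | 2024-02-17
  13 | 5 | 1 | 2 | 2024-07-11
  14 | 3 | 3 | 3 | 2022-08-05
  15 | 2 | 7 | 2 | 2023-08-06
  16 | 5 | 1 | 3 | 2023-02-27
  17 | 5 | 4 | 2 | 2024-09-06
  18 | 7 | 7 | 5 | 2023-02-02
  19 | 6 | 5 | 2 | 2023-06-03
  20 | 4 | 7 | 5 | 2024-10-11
SELECT MIN(stock) FROM products

Execution result:
43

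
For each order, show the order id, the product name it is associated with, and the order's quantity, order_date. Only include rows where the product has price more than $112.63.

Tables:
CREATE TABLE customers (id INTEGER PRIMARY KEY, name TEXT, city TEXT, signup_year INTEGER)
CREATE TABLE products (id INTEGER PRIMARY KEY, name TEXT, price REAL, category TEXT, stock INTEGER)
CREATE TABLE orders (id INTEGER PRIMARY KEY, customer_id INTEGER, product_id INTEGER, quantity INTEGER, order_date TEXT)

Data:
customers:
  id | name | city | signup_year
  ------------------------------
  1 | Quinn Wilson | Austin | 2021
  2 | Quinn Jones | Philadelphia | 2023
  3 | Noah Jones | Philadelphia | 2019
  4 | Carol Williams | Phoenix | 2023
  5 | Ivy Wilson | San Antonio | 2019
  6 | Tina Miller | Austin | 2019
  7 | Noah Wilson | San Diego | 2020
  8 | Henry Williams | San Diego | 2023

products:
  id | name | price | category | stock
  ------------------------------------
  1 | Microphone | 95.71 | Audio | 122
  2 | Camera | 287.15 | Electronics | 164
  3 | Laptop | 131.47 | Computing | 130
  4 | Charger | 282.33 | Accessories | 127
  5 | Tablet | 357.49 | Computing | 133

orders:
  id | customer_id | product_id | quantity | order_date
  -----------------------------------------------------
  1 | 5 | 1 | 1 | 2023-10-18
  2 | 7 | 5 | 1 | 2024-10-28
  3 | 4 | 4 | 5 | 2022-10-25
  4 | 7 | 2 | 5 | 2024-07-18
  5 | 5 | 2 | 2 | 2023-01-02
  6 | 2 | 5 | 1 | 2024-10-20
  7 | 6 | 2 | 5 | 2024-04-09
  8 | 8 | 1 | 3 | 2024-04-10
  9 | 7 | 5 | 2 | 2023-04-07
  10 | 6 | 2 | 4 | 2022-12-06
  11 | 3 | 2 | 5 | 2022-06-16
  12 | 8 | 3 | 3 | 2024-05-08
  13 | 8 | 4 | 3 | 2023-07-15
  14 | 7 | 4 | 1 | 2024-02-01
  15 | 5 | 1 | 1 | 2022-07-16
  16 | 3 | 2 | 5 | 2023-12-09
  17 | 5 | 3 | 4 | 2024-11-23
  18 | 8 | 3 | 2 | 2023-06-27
SELECT c.id, p.name AS product, c.quantity, c.order_date FROM orders c JOIN products p ON c.product_id = p.id WHERE p.price > 112.63

Execution result:
id | product | quantity | order_date
2 | Tablet | 1 | 2024-10-28
3 | Charger | 5 | 2022-10-25
4 | Camera | 5 | 2024-07-18
5 | Camera | 2 | 2023-01-02
6 | Tablet | 1 | 2024-10-20
7 | Camera | 5 | 2024-04-09
9 | Tablet | 2 | 2023-04-07
10 | Camera | 4 | 2022-12-06
11 | Camera | 5 | 2022-06-16
12 | Laptop | 3 | 2024-05-08
13 | Charger | 3 | 2023-07-15
14 | Charger | 1 | 2024-02-01
16 | Camera | 5 | 2023-12-09
17 | Laptop | 4 | 2024-11-23
18 | Laptop | 2 | 2023-06-27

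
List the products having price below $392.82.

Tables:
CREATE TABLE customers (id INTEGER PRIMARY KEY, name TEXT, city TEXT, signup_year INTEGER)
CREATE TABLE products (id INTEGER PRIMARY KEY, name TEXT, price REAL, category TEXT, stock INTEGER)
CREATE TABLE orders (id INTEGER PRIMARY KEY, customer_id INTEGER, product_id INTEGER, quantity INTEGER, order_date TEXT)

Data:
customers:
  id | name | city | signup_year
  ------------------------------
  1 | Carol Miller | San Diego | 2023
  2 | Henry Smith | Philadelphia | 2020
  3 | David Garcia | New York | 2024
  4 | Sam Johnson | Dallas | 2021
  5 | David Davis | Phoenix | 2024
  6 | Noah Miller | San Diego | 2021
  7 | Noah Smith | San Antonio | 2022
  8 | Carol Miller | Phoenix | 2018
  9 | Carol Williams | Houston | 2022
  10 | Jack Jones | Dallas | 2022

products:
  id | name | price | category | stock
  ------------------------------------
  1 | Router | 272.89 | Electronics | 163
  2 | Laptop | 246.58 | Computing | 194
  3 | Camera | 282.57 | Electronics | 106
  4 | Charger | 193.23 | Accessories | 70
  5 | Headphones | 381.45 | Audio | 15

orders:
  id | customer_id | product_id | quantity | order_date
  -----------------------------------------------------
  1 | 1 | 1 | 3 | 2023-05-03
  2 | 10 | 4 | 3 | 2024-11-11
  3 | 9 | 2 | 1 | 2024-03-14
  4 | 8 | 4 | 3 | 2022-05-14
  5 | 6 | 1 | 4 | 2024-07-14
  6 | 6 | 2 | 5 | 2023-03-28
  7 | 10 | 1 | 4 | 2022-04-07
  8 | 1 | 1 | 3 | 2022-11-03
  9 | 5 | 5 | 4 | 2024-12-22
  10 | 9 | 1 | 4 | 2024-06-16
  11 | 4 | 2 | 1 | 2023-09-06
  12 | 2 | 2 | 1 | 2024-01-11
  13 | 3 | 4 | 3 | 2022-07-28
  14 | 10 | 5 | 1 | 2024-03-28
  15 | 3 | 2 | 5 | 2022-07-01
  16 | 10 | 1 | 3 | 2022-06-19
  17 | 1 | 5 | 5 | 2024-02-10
SELECT name, price FROM products WHERE price < 392.82

Execution result:
name | price
Router | 272.89
Laptop | 246.58
Camera | 282.57
Charger | 193.23
Headphones | 381.45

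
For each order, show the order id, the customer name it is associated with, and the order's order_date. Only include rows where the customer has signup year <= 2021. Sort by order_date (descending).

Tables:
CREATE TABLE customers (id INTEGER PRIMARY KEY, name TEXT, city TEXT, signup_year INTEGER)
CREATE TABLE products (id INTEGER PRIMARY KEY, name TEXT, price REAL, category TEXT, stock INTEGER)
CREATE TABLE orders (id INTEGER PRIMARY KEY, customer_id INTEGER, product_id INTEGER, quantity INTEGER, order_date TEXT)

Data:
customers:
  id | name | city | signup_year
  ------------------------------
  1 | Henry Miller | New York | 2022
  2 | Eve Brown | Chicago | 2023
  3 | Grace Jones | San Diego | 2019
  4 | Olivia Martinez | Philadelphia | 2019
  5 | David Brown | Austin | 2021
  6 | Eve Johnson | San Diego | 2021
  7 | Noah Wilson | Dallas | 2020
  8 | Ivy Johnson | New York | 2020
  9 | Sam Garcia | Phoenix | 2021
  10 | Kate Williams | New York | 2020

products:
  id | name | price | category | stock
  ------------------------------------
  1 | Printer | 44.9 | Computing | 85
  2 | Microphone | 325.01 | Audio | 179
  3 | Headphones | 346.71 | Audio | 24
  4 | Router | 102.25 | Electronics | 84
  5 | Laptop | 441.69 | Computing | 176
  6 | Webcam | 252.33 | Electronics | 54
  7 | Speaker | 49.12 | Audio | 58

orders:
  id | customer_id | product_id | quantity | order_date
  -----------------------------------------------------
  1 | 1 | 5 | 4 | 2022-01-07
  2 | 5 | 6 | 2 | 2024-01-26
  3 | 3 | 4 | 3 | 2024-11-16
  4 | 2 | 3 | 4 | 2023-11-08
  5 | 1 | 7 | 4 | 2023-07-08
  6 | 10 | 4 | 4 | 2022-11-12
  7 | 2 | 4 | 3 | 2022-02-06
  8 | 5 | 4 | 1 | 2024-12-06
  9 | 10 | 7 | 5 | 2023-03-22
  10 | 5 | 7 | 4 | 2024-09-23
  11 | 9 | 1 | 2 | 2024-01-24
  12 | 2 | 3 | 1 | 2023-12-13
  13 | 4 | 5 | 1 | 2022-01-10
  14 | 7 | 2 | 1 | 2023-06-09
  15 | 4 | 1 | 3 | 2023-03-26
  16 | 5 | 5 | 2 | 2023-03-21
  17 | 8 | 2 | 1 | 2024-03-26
SELECT c.id, p.name AS customer, c.order_date FROM orders c JOIN customers p ON c.customer_id = p.id WHERE p.signup_year <= 2021 ORDER BY c.order_date DESC

Execution result:
id | customer | order_date
8 | David Brown | 2024-12-06
3 | Grace Jones | 2024-11-16
10 | David Brown | 2024-09-23
17 | Ivy Johnson | 2024-03-26
2 | David Brown | 2024-01-26
11 | Sam Garcia | 2024-01-24
14 | Noah Wilson | 2023-06-09
15 | Olivia Martinez | 2023-03-26
9 | Kate Williams | 2023-03-22
16 | David Brown | 2023-03-21
6 | Kate Williams | 2022-11-12
13 | Olivia Martinez | 2022-01-10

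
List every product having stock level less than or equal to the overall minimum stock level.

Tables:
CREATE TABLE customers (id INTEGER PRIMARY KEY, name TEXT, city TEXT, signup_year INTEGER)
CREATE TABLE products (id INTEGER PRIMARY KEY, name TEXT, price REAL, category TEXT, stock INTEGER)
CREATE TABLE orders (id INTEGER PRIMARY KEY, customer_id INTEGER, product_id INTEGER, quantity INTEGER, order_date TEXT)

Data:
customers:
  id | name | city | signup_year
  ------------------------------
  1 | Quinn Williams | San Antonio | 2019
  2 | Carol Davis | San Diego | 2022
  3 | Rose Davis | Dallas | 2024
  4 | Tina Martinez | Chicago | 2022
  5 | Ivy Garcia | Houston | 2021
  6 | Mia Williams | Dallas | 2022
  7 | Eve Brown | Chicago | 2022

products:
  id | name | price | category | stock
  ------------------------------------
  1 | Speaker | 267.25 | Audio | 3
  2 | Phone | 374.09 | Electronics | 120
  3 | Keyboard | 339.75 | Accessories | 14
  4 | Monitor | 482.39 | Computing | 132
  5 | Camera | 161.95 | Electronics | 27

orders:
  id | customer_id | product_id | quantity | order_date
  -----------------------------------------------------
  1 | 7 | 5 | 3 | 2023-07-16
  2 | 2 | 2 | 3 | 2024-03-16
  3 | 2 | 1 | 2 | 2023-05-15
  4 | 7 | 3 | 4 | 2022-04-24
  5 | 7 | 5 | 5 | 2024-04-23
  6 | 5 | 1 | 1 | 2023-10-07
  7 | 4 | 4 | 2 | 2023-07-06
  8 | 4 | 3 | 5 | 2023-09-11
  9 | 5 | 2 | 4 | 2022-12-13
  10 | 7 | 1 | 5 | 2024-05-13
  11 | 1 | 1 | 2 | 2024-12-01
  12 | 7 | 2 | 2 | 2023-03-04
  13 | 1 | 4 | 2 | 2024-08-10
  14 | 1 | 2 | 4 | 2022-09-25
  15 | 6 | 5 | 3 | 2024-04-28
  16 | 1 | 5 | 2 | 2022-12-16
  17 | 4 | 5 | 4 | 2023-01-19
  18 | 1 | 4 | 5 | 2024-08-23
SELECT name, stock FROM products WHERE stock <= (SELECT MIN(stock) FROM products)

Execution result:
name | stock
Speaker | 3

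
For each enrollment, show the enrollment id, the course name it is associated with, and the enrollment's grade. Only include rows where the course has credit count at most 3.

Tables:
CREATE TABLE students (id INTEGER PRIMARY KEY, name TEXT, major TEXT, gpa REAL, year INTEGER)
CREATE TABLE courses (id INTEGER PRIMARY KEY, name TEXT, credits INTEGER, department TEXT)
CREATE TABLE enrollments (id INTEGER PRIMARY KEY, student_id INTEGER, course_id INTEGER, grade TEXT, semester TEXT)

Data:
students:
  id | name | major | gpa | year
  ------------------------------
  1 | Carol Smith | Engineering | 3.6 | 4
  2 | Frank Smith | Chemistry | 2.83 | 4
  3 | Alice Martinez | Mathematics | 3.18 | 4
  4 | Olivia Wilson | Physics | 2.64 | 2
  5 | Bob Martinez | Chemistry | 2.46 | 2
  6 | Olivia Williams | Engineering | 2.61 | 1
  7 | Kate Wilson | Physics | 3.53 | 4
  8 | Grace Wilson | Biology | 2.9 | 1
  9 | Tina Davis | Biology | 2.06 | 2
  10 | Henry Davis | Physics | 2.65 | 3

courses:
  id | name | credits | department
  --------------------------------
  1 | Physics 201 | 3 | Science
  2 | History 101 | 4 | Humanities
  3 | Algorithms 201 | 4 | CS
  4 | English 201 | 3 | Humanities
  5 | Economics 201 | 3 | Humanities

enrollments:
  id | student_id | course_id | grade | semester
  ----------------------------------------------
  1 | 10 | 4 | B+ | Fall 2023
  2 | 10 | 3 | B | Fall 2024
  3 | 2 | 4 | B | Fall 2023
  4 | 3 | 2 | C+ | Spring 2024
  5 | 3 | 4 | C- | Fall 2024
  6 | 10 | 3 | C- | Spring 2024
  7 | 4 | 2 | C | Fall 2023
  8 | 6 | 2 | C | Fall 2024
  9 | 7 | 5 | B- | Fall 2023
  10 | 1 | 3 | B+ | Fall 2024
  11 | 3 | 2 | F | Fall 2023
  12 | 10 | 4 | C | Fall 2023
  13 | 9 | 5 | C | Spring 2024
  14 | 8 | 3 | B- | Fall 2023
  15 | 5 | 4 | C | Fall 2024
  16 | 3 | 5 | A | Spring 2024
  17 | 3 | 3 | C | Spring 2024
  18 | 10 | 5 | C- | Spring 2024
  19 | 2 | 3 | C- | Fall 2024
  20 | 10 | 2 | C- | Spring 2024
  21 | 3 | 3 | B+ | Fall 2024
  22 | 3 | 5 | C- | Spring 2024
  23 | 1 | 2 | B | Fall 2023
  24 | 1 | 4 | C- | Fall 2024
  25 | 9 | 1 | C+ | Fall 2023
SELECT c.id, p.name AS course, c.grade FROM enrollments c JOIN courses p ON c.course_id = p.id WHERE p.credits <= 3

Execution result:
id | course | grade
1 | English 201 | B+
3 | English 201 | B
5 | English 201 | C-
9 | Economics 201 | B-
12 | English 201 | C
13 | Economics 201 | C
15 | English 201 | C
16 | Economics 201 | A
18 | Economics 201 | C-
22 | Economics 201 | C-
24 | English 201 | C-
25 | Physics 201 | C+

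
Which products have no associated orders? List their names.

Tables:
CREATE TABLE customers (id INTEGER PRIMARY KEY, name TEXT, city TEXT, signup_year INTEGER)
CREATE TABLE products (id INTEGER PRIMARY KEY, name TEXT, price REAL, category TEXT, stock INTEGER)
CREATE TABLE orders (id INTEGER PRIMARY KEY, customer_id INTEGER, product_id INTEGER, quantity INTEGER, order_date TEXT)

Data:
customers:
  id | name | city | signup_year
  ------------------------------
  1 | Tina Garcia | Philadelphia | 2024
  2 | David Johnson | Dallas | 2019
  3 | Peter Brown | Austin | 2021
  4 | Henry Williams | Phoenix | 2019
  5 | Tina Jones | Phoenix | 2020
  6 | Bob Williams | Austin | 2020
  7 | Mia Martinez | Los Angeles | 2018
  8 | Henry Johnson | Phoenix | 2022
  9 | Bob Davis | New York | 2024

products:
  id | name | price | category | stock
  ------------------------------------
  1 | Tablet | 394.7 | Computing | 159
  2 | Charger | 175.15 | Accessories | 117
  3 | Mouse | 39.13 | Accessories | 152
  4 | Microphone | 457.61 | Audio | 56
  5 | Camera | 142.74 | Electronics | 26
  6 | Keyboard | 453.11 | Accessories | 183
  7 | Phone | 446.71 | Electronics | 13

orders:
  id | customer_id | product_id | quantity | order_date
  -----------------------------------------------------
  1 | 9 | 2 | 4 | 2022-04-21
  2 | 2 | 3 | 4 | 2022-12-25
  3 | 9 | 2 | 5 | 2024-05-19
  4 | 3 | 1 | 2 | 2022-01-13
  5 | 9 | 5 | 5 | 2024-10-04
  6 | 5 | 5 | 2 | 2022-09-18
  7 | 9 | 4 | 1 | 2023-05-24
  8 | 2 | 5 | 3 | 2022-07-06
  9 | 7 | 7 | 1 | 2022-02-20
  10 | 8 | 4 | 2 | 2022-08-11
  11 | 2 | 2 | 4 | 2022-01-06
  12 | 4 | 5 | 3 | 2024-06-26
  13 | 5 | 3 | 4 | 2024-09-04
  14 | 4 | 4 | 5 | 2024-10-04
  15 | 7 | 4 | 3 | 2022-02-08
SELECT p.name FROM products p LEFT JOIN orders c ON c.product_id = p.id WHERE c.id IS NULL

Execution result:
Keyboard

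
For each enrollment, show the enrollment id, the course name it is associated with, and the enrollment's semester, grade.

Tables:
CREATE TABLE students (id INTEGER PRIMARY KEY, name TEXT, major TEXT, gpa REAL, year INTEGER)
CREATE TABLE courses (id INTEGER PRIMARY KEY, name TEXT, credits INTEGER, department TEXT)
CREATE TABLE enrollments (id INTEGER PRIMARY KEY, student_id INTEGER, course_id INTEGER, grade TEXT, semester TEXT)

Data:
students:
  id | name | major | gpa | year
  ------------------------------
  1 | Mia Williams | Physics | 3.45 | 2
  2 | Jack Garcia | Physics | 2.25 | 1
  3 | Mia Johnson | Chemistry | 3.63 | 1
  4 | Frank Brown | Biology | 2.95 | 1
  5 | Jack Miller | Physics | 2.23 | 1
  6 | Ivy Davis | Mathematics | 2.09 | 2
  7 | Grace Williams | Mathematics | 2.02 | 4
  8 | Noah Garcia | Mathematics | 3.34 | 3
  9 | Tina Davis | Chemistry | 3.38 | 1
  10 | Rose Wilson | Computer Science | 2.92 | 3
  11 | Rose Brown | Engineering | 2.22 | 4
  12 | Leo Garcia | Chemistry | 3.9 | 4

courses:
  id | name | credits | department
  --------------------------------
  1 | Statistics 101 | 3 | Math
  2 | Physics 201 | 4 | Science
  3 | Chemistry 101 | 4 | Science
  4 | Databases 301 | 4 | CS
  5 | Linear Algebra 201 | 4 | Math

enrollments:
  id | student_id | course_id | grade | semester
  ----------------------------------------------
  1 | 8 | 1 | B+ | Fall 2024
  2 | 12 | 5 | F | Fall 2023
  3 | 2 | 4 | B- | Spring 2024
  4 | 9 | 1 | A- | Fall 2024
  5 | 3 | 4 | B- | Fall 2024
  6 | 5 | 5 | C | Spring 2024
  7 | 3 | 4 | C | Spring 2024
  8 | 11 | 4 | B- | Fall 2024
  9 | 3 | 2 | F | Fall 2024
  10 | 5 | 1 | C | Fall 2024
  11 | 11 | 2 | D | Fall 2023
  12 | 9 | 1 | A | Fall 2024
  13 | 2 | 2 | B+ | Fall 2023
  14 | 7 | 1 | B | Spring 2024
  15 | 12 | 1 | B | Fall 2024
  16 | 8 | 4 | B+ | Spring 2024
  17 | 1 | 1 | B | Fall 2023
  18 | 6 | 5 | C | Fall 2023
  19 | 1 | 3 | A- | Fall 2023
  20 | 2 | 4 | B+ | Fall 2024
SELECT c.id, p.name AS course, c.semester, c.grade FROM enrollments c JOIN courses p ON c.course_id = p.id

Execution result:
id | course | semester | grade
1 | Statistics 101 | Fall 2024 | B+
2 | Linear Algebra 201 | Fall 2023 | F
3 | Databases 301 | Spring 2024 | B-
4 | Statistics 101 | Fall 2024 | A-
5 | Databases 301 | Fall 2024 | B-
6 | Linear Algebra 201 | Spring 2024 | C
7 | Databases 301 | Spring 2024 | C
8 | Databases 301 | Fall 2024 | B-
9 | Physics 201 | Fall 2024 | F
10 | Statistics 101 | Fall 2024 | C
11 | Physics 201 | Fall 2023 | D
12 | Statistics 101 | Fall 2024 | A
13 | Physics 201 | Fall 2023 | B+
14 | Statistics 101 | Spring 2024 | B
15 | Statistics 101 | Fall 2024 | B
16 | Databases 301 | Spring 2024 | B+
17 | Statistics 101 | Fall 2023 | B
18 | Linear Algebra 201 | Fall 2023 | C
19 | Chemistry 101 | Fall 2023 | A-
20 | Databases 301 | Fall 2024 | B+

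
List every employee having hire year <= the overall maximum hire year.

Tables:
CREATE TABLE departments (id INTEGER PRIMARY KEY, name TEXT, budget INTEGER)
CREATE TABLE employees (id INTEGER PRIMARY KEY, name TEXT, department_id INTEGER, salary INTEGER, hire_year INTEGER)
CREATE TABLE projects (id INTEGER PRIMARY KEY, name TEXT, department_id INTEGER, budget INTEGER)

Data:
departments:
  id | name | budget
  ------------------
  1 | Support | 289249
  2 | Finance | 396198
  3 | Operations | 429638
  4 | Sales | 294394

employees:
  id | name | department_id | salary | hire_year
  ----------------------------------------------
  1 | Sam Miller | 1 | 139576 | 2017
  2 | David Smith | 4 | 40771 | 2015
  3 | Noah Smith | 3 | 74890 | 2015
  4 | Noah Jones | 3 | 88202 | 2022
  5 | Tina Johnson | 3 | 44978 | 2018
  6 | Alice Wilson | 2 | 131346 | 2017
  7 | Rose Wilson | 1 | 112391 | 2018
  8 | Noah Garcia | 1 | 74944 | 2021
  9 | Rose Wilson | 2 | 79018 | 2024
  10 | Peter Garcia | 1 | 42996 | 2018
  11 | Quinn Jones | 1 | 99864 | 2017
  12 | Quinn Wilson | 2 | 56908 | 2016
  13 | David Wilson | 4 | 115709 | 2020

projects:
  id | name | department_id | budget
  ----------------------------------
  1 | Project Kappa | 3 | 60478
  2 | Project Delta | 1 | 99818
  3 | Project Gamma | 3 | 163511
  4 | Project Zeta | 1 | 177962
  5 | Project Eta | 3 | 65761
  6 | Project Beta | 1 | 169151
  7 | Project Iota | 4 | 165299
SELECT name, hire_year FROM employees WHERE hire_year <= (SELECT MAX(hire_year) FROM employees)

Execution result:
name | hire_year
Sam Miller | 2017
David Smith | 2015
Noah Smith | 2015
Noah Jones | 2022
Tina Johnson | 2018
Alice Wilson | 2017
Rose Wilson | 2018
Noah Garcia | 2021
Rose Wilson | 2024
Peter Garcia | 2018
Quinn Jones | 2017
Quinn Wilson | 2016
David Wilson | 2020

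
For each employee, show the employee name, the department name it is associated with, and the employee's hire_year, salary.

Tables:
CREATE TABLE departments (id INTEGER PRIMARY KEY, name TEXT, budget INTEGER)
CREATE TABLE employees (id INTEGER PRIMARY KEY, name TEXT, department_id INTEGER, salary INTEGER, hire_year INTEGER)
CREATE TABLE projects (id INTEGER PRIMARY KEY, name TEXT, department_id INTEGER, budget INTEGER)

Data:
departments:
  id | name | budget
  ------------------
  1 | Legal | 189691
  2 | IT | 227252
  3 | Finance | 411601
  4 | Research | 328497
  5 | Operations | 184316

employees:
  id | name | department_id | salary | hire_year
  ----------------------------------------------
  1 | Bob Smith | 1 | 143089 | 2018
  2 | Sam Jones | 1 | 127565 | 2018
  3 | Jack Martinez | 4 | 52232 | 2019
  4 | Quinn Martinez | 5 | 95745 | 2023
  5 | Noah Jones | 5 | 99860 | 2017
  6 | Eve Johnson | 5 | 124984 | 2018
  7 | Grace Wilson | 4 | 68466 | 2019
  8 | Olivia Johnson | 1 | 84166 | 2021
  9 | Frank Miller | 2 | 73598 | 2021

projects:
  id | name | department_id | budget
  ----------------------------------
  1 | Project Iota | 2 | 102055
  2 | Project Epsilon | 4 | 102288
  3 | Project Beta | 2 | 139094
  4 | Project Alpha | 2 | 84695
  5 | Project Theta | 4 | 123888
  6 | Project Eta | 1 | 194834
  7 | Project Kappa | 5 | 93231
SELECT c.name, p.name AS department, c.hire_year, c.salary FROM employees c JOIN departments p ON c.department_id = p.id

Execution result:
name | department | hire_year | salary
Bob Smith | Legal | 2018 | 143089
Sam Jones | Legal | 2018 | 127565
Jack Martinez | Research | 2019 | 52232
Quinn Martinez | Operations | 2023 | 95745
Noah Jones | Operations | 2017 | 99860
Eve Johnson | Operations | 2018 | 124984
Grace Wilson | Research | 2019 | 68466
Olivia Johnson | Legal | 2021 | 84166
Frank Miller | IT | 2021 | 73598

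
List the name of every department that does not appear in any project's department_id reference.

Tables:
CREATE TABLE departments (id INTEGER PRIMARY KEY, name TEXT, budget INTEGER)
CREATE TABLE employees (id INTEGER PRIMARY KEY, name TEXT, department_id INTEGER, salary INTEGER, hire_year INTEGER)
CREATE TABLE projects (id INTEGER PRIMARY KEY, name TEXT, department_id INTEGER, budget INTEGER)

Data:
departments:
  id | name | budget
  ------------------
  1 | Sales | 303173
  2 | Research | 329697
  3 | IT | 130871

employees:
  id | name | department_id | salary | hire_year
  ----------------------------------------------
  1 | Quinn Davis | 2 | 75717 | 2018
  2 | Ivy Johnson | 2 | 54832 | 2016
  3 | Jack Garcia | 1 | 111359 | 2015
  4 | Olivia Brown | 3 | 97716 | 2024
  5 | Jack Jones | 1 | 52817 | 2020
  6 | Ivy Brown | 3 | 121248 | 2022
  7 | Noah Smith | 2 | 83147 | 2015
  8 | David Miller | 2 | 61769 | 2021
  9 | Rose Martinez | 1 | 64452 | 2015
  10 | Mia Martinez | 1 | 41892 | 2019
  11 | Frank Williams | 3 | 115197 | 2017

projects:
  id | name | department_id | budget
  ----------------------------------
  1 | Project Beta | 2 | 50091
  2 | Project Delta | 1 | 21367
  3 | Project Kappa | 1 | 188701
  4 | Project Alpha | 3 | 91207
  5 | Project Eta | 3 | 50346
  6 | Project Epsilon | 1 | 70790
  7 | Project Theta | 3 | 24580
SELECT p.name FROM departments p LEFT JOIN projects c ON c.department_id = p.id WHERE c.id IS NULL

Execution result:
(no rows)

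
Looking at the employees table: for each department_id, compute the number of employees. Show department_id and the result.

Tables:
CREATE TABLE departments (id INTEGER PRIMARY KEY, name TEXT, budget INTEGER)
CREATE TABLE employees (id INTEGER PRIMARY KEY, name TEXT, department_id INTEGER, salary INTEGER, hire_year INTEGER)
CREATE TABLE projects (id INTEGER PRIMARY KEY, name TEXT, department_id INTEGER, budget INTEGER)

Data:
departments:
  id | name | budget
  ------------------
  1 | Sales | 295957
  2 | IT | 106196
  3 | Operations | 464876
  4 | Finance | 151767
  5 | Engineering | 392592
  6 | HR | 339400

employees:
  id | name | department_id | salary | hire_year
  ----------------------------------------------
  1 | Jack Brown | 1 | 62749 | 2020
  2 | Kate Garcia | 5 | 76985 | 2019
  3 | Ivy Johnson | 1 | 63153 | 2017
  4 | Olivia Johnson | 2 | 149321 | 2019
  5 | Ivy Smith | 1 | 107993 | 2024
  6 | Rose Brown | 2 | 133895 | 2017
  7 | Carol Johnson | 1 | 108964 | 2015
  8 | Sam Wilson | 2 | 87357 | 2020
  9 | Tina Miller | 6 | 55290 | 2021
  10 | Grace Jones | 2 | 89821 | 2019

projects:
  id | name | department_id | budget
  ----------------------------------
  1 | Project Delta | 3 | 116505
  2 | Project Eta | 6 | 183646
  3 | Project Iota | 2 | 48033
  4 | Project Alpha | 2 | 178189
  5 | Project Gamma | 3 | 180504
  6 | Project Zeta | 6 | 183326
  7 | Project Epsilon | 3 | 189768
SELECT department_id, COUNT(*) AS n FROM employees GROUP BY department_id

Execution result:
department_id | n
1 | 4
2 | 4
5 | 1
6 | 1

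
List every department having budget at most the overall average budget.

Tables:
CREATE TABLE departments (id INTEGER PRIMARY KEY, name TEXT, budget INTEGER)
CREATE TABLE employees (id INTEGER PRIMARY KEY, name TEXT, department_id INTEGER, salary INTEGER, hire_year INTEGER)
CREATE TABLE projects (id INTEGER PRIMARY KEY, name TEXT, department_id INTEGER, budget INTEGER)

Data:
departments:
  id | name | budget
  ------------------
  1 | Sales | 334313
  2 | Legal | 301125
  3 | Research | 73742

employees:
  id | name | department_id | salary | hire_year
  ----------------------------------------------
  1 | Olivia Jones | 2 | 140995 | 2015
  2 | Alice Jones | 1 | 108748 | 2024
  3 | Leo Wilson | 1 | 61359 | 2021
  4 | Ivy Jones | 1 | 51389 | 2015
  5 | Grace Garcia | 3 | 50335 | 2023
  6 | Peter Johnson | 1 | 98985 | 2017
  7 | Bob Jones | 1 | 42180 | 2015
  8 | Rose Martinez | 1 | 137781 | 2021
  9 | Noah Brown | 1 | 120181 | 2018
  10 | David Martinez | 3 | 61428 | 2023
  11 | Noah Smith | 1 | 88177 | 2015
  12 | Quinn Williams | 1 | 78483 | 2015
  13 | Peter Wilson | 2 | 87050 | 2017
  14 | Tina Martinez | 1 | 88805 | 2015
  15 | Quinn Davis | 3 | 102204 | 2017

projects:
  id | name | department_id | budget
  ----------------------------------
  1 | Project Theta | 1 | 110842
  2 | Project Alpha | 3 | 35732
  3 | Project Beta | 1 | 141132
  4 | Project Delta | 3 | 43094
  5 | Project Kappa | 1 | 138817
SELECT name, budget FROM departments WHERE budget <= (SELECT AVG(budget) FROM departments)

Execution result:
name | budget
Research | 73742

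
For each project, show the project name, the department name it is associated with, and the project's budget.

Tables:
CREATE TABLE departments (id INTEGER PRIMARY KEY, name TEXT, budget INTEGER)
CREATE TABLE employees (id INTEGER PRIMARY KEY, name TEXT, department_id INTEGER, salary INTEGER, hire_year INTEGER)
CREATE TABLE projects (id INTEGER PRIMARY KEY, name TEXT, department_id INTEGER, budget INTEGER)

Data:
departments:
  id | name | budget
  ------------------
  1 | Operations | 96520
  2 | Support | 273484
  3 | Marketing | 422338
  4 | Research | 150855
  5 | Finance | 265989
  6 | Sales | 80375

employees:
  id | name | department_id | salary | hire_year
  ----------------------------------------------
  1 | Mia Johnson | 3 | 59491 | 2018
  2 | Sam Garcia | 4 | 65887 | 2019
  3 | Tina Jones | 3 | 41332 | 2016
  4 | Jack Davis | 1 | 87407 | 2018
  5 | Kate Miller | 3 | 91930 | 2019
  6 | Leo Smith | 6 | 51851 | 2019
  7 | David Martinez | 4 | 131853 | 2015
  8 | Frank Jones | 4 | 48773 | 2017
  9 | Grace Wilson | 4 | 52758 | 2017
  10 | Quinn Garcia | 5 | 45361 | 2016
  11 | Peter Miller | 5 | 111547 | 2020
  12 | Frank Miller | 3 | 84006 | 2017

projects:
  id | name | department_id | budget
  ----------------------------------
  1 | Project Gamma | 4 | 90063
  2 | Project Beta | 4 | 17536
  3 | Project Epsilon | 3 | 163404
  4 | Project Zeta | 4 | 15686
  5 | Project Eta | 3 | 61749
SELECT c.name, p.name AS department, c.budget FROM projects c JOIN departments p ON c.department_id = p.id

Execution result:
name | department | budget
Project Gamma | Research | 90063
Project Beta | Research | 17536
Project Epsilon | Marketing | 163404
Project Zeta | Research | 15686
Project Eta | Marketing | 61749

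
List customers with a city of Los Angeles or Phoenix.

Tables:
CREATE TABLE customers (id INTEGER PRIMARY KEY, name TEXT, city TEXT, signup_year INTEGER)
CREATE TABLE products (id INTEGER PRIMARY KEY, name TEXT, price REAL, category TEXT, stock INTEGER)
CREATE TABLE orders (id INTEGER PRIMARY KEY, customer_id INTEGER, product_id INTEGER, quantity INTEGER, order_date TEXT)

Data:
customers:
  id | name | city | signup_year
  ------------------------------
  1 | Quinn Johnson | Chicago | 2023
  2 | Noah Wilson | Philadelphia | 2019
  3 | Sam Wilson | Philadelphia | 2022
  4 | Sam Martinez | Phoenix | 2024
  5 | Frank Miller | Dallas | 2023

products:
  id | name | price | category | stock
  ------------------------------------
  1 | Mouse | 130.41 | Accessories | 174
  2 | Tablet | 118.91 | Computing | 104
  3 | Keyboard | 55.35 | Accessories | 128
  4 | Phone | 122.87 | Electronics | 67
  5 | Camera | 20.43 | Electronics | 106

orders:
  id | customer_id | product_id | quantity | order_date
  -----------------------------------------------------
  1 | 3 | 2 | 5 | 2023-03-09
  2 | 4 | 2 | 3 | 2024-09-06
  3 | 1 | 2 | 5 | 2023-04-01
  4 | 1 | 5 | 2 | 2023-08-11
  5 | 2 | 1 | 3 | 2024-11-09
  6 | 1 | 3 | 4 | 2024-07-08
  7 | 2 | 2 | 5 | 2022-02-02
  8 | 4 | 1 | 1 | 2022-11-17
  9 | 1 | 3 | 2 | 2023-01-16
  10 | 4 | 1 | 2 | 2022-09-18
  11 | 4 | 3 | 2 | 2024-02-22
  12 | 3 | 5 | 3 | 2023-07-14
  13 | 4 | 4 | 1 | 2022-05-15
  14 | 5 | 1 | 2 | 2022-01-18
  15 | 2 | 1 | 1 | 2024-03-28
SELECT name, city FROM customers WHERE city IN ('Los Angeles', 'Phoenix')

Execution result:
name | city
Sam Martinez | Phoenix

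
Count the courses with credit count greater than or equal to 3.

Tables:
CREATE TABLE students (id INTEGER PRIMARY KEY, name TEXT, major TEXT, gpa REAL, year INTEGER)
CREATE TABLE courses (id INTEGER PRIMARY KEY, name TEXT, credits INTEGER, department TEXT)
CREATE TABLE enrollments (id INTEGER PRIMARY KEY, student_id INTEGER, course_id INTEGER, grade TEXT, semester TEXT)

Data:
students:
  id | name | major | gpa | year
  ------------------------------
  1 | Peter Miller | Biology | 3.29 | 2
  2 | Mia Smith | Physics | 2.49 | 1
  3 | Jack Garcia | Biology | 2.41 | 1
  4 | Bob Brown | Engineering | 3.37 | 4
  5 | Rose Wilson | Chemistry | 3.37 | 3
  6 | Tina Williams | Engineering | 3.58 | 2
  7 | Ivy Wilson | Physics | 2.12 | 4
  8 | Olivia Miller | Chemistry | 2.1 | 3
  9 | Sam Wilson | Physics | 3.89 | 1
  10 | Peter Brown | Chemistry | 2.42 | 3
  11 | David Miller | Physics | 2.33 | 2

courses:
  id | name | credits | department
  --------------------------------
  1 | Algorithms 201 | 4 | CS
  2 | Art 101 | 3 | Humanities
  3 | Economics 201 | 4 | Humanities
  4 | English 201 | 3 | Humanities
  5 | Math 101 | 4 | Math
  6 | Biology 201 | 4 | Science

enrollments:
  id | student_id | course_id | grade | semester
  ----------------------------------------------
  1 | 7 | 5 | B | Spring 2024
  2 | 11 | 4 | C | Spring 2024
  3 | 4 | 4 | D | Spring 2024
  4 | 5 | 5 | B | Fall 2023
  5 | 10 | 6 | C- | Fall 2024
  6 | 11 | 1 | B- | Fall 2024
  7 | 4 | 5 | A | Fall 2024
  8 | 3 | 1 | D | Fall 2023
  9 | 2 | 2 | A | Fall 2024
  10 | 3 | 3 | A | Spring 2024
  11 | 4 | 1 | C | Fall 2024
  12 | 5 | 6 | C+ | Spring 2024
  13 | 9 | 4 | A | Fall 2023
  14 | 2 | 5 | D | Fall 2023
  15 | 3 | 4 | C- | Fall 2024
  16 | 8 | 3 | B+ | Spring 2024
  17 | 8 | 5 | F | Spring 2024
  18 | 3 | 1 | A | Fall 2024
SELECT COUNT(*) FROM courses WHERE credits >= 3

Execution result:
6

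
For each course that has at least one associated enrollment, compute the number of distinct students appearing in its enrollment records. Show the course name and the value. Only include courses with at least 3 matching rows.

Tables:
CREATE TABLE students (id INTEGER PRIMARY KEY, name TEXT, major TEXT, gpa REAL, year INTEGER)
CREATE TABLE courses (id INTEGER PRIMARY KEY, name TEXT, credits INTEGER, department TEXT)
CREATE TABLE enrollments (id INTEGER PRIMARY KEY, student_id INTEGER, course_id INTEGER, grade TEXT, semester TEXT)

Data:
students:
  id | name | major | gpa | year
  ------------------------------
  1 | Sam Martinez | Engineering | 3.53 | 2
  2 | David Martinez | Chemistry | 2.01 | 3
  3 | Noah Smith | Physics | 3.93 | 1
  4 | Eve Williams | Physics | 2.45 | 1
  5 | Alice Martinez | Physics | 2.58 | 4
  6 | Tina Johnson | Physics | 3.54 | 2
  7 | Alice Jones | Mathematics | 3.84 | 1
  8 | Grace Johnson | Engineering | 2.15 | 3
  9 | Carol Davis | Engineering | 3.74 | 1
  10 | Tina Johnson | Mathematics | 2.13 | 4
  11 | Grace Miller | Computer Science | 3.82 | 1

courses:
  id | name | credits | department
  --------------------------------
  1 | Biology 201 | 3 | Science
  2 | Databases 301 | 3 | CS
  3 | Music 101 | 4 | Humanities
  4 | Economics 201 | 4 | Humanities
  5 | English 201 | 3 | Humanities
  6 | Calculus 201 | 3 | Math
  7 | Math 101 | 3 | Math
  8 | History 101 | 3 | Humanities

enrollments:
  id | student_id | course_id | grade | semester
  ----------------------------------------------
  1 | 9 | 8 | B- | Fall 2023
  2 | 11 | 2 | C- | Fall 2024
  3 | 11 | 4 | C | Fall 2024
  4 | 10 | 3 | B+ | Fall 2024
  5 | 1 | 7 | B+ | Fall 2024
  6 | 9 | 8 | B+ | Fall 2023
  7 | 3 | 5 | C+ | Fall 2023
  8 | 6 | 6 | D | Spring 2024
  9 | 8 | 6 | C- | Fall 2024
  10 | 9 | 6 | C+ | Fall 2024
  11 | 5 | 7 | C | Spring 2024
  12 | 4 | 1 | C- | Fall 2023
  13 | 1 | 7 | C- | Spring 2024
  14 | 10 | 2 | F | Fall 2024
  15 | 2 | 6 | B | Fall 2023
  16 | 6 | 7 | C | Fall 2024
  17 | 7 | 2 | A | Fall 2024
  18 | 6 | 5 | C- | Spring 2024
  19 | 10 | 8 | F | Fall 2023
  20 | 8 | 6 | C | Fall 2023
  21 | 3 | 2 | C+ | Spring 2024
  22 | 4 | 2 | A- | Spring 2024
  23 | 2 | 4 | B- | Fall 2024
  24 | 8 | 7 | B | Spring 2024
SELECT p.name, COUNT(DISTINCT c.student_id) AS distinct_student_count FROM enrollments c JOIN courses p ON c.course_id = p.id GROUP BY p.id, p.name HAVING COUNT(*) >= 3

Execution result:
name | distinct_student_count
Databases 301 | 5
Calculus 201 | 4
Math 101 | 4
History 101 | 2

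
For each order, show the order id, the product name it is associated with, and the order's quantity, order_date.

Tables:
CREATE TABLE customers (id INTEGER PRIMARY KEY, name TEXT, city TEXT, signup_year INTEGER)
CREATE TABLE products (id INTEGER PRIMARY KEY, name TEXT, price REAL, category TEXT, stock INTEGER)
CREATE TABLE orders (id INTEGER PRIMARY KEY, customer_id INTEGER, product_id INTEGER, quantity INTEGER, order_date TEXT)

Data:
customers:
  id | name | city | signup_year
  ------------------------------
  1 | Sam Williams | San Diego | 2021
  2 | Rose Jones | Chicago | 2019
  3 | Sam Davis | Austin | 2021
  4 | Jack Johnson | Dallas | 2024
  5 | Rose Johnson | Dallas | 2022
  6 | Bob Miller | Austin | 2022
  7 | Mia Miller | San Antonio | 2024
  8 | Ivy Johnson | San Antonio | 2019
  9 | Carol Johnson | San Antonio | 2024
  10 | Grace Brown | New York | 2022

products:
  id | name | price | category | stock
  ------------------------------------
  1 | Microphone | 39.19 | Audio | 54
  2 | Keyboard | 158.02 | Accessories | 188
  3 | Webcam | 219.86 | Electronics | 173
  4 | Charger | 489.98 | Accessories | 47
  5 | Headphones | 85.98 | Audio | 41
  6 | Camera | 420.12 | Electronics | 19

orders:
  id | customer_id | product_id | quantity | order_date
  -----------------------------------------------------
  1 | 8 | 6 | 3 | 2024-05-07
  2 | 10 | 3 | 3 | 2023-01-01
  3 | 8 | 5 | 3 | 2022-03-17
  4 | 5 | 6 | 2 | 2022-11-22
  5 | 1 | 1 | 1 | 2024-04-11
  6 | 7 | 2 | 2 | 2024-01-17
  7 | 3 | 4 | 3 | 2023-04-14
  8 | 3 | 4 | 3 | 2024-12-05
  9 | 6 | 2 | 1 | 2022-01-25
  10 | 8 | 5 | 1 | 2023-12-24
SELECT c.id, p.name AS product, c.quantity, c.order_date FROM orders c JOIN products p ON c.product_id = p.id

Execution result:
id | product | quantity | order_date
1 | Camera | 3 | 2024-05-07
2 | Webcam | 3 | 2023-01-01
3 | Headphones | 3 | 2022-03-17
4 | Camera | 2 | 2022-11-22
5 | Microphone | 1 | 2024-04-11
6 | Keyboard | 2 | 2024-01-17
7 | Charger | 3 | 2023-04-14
8 | Charger | 3 | 2024-12-05
9 | Keyboard | 1 | 2022-01-25
10 | Headphones | 1 | 2023-12-24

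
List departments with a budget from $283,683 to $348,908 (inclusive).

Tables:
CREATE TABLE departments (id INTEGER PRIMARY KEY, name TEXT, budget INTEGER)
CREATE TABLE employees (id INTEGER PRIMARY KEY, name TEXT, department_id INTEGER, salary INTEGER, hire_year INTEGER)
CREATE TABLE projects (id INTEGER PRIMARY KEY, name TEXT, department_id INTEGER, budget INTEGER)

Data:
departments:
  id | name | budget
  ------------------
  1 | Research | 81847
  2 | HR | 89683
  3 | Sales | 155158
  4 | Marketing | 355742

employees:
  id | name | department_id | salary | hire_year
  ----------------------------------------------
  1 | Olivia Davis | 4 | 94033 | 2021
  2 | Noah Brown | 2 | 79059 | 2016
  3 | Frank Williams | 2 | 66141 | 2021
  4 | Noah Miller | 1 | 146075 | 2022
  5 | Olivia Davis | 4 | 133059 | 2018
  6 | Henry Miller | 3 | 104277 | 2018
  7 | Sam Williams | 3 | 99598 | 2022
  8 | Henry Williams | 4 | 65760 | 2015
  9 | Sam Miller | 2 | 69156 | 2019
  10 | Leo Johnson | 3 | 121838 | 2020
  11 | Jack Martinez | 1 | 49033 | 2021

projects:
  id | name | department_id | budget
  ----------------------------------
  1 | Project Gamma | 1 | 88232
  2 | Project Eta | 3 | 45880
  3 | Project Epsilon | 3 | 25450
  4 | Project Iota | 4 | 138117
SELECT name, budget FROM departments WHERE budget BETWEEN 283683 AND 348908

Execution result:
(no rows)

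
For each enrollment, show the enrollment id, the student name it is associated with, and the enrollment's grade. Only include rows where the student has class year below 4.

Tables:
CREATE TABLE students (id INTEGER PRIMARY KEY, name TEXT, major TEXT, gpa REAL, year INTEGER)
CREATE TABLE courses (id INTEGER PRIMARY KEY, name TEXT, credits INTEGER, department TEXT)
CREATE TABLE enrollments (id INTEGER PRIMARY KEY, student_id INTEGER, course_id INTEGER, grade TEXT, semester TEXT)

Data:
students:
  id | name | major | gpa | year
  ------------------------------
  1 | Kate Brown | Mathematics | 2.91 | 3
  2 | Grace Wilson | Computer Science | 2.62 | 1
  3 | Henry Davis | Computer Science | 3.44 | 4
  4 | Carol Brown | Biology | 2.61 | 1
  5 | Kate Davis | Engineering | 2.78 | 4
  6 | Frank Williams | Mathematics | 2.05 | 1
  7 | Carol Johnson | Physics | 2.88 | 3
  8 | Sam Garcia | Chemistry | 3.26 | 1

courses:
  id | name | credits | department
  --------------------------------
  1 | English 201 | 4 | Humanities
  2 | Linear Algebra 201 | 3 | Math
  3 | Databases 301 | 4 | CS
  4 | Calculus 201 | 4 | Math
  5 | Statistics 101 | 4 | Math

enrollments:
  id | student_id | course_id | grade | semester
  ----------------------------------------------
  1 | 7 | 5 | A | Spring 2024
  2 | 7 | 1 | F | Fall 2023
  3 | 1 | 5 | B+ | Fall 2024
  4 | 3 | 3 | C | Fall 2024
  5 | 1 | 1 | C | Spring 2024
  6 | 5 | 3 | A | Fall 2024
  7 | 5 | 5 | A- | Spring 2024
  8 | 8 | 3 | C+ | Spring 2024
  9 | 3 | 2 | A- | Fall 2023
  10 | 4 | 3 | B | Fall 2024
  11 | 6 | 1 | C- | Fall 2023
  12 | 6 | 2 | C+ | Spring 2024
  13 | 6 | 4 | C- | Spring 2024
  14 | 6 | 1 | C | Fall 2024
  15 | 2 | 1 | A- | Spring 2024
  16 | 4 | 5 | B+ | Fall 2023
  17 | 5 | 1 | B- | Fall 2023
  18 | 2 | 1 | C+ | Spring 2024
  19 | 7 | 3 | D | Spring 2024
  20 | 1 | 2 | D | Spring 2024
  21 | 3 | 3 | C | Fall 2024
SELECT c.id, p.name AS student, c.grade FROM enrollments c JOIN students p ON c.student_id = p.id WHERE p.year < 4

Execution result:
id | student | grade
1 | Carol Johnson | A
2 | Carol Johnson | F
3 | Kate Brown | B+
5 | Kate Brown | C
8 | Sam Garcia | C+
10 | Carol Brown | B
11 | Frank Williams | C-
12 | Frank Williams | C+
13 | Frank Williams | C-
14 | Frank Williams | C
15 | Grace Wilson | A-
16 | Carol Brown | B+
18 | Grace Wilson | C+
19 | Carol Johnson | D
20 | Kate Brown | D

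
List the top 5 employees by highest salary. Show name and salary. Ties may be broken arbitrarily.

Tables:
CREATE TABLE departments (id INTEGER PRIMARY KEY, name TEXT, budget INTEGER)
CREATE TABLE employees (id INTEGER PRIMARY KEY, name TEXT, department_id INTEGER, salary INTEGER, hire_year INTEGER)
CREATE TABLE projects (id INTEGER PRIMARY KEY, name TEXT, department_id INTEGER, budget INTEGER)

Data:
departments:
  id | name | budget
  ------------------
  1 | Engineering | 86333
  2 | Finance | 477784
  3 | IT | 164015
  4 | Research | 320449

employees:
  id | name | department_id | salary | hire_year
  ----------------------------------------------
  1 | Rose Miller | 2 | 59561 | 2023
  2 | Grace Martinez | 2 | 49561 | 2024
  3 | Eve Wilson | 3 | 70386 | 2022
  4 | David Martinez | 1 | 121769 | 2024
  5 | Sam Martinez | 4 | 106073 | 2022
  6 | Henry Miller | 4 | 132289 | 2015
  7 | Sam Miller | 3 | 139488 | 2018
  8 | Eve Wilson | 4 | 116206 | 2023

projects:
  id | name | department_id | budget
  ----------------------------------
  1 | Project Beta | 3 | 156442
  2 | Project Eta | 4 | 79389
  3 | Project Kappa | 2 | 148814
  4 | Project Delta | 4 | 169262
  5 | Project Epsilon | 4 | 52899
SELECT name, salary FROM employees ORDER BY salary DESC LIMIT 5

Execution result:
name | salary
Sam Miller | 139488
Henry Miller | 132289
David Martinez | 121769
Eve Wilson | 116206
Sam Martinez | 106073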